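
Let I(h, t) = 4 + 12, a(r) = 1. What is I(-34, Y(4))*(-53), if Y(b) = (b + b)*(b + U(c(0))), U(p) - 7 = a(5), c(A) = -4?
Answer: -848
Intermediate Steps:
U(p) = 8 (U(p) = 7 + 1 = 8)
Y(b) = 2*b*(8 + b) (Y(b) = (b + b)*(b + 8) = (2*b)*(8 + b) = 2*b*(8 + b))
I(h, t) = 16
I(-34, Y(4))*(-53) = 16*(-53) = -848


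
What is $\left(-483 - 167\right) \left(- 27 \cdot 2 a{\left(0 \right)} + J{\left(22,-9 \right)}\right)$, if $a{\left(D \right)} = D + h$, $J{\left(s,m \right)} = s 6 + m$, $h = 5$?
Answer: $95550$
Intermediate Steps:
$J{\left(s,m \right)} = m + 6 s$ ($J{\left(s,m \right)} = 6 s + m = m + 6 s$)
$a{\left(D \right)} = 5 + D$ ($a{\left(D \right)} = D + 5 = 5 + D$)
$\left(-483 - 167\right) \left(- 27 \cdot 2 a{\left(0 \right)} + J{\left(22,-9 \right)}\right) = \left(-483 - 167\right) \left(- 27 \cdot 2 \left(5 + 0\right) + \left(-9 + 6 \cdot 22\right)\right) = - 650 \left(- 27 \cdot 2 \cdot 5 + \left(-9 + 132\right)\right) = - 650 \left(\left(-27\right) 10 + 123\right) = - 650 \left(-270 + 123\right) = \left(-650\right) \left(-147\right) = 95550$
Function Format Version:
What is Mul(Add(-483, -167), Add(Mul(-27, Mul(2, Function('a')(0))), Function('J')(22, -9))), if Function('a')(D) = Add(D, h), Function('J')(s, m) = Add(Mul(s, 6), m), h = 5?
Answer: 95550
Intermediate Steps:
Function('J')(s, m) = Add(m, Mul(6, s)) (Function('J')(s, m) = Add(Mul(6, s), m) = Add(m, Mul(6, s)))
Function('a')(D) = Add(5, D) (Function('a')(D) = Add(D, 5) = Add(5, D))
Mul(Add(-483, -167), Add(Mul(-27, Mul(2, Function('a')(0))), Function('J')(22, -9))) = Mul(Add(-483, -167), Add(Mul(-27, Mul(2, Add(5, 0))), Add(-9, Mul(6, 22)))) = Mul(-650, Add(Mul(-27, Mul(2, 5)), Add(-9, 132))) = Mul(-650, Add(Mul(-27, 10), 123)) = Mul(-650, Add(-270, 123)) = Mul(-650, -147) = 95550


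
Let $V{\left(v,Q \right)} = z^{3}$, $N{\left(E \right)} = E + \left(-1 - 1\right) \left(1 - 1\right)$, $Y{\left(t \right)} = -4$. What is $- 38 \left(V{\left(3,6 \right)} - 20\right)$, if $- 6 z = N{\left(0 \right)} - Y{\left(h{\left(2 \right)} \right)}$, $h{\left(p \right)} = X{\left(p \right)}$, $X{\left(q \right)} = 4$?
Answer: $\frac{20824}{27} \approx 771.26$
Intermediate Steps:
$h{\left(p \right)} = 4$
$N{\left(E \right)} = E$ ($N{\left(E \right)} = E - 0 = E + 0 = E$)
$z = - \frac{2}{3}$ ($z = - \frac{0 - -4}{6} = - \frac{0 + 4}{6} = \left(- \frac{1}{6}\right) 4 = - \frac{2}{3} \approx -0.66667$)
$V{\left(v,Q \right)} = - \frac{8}{27}$ ($V{\left(v,Q \right)} = \left(- \frac{2}{3}\right)^{3} = - \frac{8}{27}$)
$- 38 \left(V{\left(3,6 \right)} - 20\right) = - 38 \left(- \frac{8}{27} - 20\right) = \left(-38\right) \left(- \frac{548}{27}\right) = \frac{20824}{27}$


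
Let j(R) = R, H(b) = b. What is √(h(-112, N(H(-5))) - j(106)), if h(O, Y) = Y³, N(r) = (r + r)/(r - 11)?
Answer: I*√108294/32 ≈ 10.284*I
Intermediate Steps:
N(r) = 2*r/(-11 + r) (N(r) = (2*r)/(-11 + r) = 2*r/(-11 + r))
√(h(-112, N(H(-5))) - j(106)) = √((2*(-5)/(-11 - 5))³ - 1*106) = √((2*(-5)/(-16))³ - 106) = √((2*(-5)*(-1/16))³ - 106) = √((5/8)³ - 106) = √(125/512 - 106) = √(-54147/512) = I*√108294/32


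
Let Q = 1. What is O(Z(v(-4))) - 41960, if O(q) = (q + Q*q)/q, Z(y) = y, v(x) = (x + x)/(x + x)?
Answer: -41958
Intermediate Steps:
v(x) = 1 (v(x) = (2*x)/((2*x)) = (2*x)*(1/(2*x)) = 1)
O(q) = 2 (O(q) = (q + 1*q)/q = (q + q)/q = (2*q)/q = 2)
O(Z(v(-4))) - 41960 = 2 - 41960 = -41958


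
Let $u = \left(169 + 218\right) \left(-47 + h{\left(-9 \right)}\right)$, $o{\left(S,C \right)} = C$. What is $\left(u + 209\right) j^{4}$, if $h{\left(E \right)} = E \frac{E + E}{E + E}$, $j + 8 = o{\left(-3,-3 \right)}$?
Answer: $-314239783$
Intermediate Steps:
$j = -11$ ($j = -8 - 3 = -11$)
$h{\left(E \right)} = E$ ($h{\left(E \right)} = E \frac{2 E}{2 E} = E 2 E \frac{1}{2 E} = E 1 = E$)
$u = -21672$ ($u = \left(169 + 218\right) \left(-47 - 9\right) = 387 \left(-56\right) = -21672$)
$\left(u + 209\right) j^{4} = \left(-21672 + 209\right) \left(-11\right)^{4} = \left(-21463\right) 14641 = -314239783$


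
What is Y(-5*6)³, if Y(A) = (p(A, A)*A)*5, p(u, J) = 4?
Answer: -216000000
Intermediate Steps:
Y(A) = 20*A (Y(A) = (4*A)*5 = 20*A)
Y(-5*6)³ = (20*(-5*6))³ = (20*(-30))³ = (-600)³ = -216000000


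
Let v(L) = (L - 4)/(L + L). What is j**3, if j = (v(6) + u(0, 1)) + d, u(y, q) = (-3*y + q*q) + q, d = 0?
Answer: 2197/216 ≈ 10.171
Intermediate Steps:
v(L) = (-4 + L)/(2*L) (v(L) = (-4 + L)/((2*L)) = (-4 + L)*(1/(2*L)) = (-4 + L)/(2*L))
u(y, q) = q + q**2 - 3*y (u(y, q) = (-3*y + q**2) + q = (q**2 - 3*y) + q = q + q**2 - 3*y)
j = 13/6 (j = ((1/2)*(-4 + 6)/6 + (1 + 1**2 - 3*0)) + 0 = ((1/2)*(1/6)*2 + (1 + 1 + 0)) + 0 = (1/6 + 2) + 0 = 13/6 + 0 = 13/6 ≈ 2.1667)
j**3 = (13/6)**3 = 2197/216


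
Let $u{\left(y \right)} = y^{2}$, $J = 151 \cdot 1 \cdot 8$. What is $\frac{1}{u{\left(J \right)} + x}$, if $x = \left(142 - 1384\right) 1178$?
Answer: $- \frac{1}{3812} \approx -0.00026233$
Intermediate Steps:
$x = -1463076$ ($x = \left(-1242\right) 1178 = -1463076$)
$J = 1208$ ($J = 151 \cdot 8 = 1208$)
$\frac{1}{u{\left(J \right)} + x} = \frac{1}{1208^{2} - 1463076} = \frac{1}{1459264 - 1463076} = \frac{1}{-3812} = - \frac{1}{3812}$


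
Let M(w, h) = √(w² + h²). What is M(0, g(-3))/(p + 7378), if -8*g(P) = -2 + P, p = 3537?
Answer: 1/17464 ≈ 5.7261e-5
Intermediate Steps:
g(P) = ¼ - P/8 (g(P) = -(-2 + P)/8 = ¼ - P/8)
M(w, h) = √(h² + w²)
M(0, g(-3))/(p + 7378) = √((¼ - ⅛*(-3))² + 0²)/(3537 + 7378) = √((¼ + 3/8)² + 0)/10915 = √((5/8)² + 0)/10915 = √(25/64 + 0)/10915 = √(25/64)/10915 = (1/10915)*(5/8) = 1/17464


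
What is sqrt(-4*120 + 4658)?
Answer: sqrt(4178) ≈ 64.637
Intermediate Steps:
sqrt(-4*120 + 4658) = sqrt(-480 + 4658) = sqrt(4178)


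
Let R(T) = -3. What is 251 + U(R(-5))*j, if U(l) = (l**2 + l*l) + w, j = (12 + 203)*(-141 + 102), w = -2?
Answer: -133909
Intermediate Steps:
j = -8385 (j = 215*(-39) = -8385)
U(l) = -2 + 2*l**2 (U(l) = (l**2 + l*l) - 2 = (l**2 + l**2) - 2 = 2*l**2 - 2 = -2 + 2*l**2)
251 + U(R(-5))*j = 251 + (-2 + 2*(-3)**2)*(-8385) = 251 + (-2 + 2*9)*(-8385) = 251 + (-2 + 18)*(-8385) = 251 + 16*(-8385) = 251 - 134160 = -133909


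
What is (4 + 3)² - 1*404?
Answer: -355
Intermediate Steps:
(4 + 3)² - 1*404 = 7² - 404 = 49 - 404 = -355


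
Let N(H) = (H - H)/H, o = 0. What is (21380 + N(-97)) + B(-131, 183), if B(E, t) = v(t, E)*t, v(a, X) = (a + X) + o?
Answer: 30896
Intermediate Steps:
v(a, X) = X + a (v(a, X) = (a + X) + 0 = (X + a) + 0 = X + a)
B(E, t) = t*(E + t) (B(E, t) = (E + t)*t = t*(E + t))
N(H) = 0 (N(H) = 0/H = 0)
(21380 + N(-97)) + B(-131, 183) = (21380 + 0) + 183*(-131 + 183) = 21380 + 183*52 = 21380 + 9516 = 30896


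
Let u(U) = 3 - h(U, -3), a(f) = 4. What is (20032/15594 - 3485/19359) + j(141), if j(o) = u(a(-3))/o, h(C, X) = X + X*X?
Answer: 2561745410/2364759927 ≈ 1.0833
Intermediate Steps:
h(C, X) = X + X²
u(U) = -3 (u(U) = 3 - (-3)*(1 - 3) = 3 - (-3)*(-2) = 3 - 1*6 = 3 - 6 = -3)
j(o) = -3/o
(20032/15594 - 3485/19359) + j(141) = (20032/15594 - 3485/19359) - 3/141 = (20032*(1/15594) - 3485*1/19359) - 3*1/141 = (10016/7797 - 3485/19359) - 1/47 = 55575733/50314041 - 1/47 = 2561745410/2364759927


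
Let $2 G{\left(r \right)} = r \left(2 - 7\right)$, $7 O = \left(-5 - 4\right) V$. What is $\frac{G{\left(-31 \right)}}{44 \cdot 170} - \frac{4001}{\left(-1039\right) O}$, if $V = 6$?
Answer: $- \frac{41028829}{83934576} \approx -0.48882$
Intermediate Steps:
$O = - \frac{54}{7}$ ($O = \frac{\left(-5 - 4\right) 6}{7} = \frac{\left(-9\right) 6}{7} = \frac{1}{7} \left(-54\right) = - \frac{54}{7} \approx -7.7143$)
$G{\left(r \right)} = - \frac{5 r}{2}$ ($G{\left(r \right)} = \frac{r \left(2 - 7\right)}{2} = \frac{r \left(-5\right)}{2} = \frac{\left(-5\right) r}{2} = - \frac{5 r}{2}$)
$\frac{G{\left(-31 \right)}}{44 \cdot 170} - \frac{4001}{\left(-1039\right) O} = \frac{\left(- \frac{5}{2}\right) \left(-31\right)}{44 \cdot 170} - \frac{4001}{\left(-1039\right) \left(- \frac{54}{7}\right)} = \frac{155}{2 \cdot 7480} - \frac{4001}{\frac{56106}{7}} = \frac{155}{2} \cdot \frac{1}{7480} - \frac{28007}{56106} = \frac{31}{2992} - \frac{28007}{56106} = - \frac{41028829}{83934576}$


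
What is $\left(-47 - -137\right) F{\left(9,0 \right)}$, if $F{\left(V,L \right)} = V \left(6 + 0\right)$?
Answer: $4860$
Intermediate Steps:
$F{\left(V,L \right)} = 6 V$ ($F{\left(V,L \right)} = V 6 = 6 V$)
$\left(-47 - -137\right) F{\left(9,0 \right)} = \left(-47 - -137\right) 6 \cdot 9 = \left(-47 + 137\right) 54 = 90 \cdot 54 = 4860$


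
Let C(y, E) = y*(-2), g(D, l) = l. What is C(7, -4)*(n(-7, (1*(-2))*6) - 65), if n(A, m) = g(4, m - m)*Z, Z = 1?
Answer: 910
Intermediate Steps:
C(y, E) = -2*y
n(A, m) = 0 (n(A, m) = (m - m)*1 = 0*1 = 0)
C(7, -4)*(n(-7, (1*(-2))*6) - 65) = (-2*7)*(0 - 65) = -14*(-65) = 910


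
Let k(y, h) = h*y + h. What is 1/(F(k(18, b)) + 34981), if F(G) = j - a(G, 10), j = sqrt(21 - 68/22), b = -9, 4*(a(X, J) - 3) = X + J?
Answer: 6163212/215824895467 - 16*sqrt(2167)/215824895467 ≈ 2.8553e-5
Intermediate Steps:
a(X, J) = 3 + J/4 + X/4 (a(X, J) = 3 + (X + J)/4 = 3 + (J + X)/4 = 3 + (J/4 + X/4) = 3 + J/4 + X/4)
k(y, h) = h + h*y
j = sqrt(2167)/11 (j = sqrt(21 - 68*1/22) = sqrt(21 - 34/11) = sqrt(197/11) = sqrt(2167)/11 ≈ 4.2319)
F(G) = -11/2 - G/4 + sqrt(2167)/11 (F(G) = sqrt(2167)/11 - (3 + (1/4)*10 + G/4) = sqrt(2167)/11 - (3 + 5/2 + G/4) = sqrt(2167)/11 - (11/2 + G/4) = sqrt(2167)/11 + (-11/2 - G/4) = -11/2 - G/4 + sqrt(2167)/11)
1/(F(k(18, b)) + 34981) = 1/((-11/2 - (-9)*(1 + 18)/4 + sqrt(2167)/11) + 34981) = 1/((-11/2 - (-9)*19/4 + sqrt(2167)/11) + 34981) = 1/((-11/2 - 1/4*(-171) + sqrt(2167)/11) + 34981) = 1/((-11/2 + 171/4 + sqrt(2167)/11) + 34981) = 1/((149/4 + sqrt(2167)/11) + 34981) = 1/(140073/4 + sqrt(2167)/11)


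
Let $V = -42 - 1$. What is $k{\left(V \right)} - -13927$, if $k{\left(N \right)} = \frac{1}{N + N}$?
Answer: $\frac{1197721}{86} \approx 13927.0$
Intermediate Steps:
$V = -43$
$k{\left(N \right)} = \frac{1}{2 N}$
$k{\left(V \right)} - -13927 = \frac{1}{2 \left(-43\right)} - -13927 = \frac{1}{2} \left(- \frac{1}{43}\right) + 13927 = - \frac{1}{86} + 13927 = \frac{1197721}{86}$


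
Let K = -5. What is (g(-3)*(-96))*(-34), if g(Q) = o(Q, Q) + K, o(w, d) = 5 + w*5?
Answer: -48960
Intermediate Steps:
o(w, d) = 5 + 5*w
g(Q) = 5*Q (g(Q) = (5 + 5*Q) - 5 = 5*Q)
(g(-3)*(-96))*(-34) = ((5*(-3))*(-96))*(-34) = -15*(-96)*(-34) = 1440*(-34) = -48960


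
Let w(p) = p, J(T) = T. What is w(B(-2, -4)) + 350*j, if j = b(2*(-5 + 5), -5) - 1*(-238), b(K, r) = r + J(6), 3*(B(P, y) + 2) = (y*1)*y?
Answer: 250960/3 ≈ 83653.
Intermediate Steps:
B(P, y) = -2 + y**2/3 (B(P, y) = -2 + ((y*1)*y)/3 = -2 + (y*y)/3 = -2 + y**2/3)
b(K, r) = 6 + r (b(K, r) = r + 6 = 6 + r)
j = 239 (j = (6 - 5) - 1*(-238) = 1 + 238 = 239)
w(B(-2, -4)) + 350*j = (-2 + (1/3)*(-4)**2) + 350*239 = (-2 + (1/3)*16) + 83650 = (-2 + 16/3) + 83650 = 10/3 + 83650 = 250960/3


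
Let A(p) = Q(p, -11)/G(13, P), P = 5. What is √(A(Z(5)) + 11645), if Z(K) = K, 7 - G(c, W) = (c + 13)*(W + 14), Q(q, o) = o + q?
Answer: √2761835927/487 ≈ 107.91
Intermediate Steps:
G(c, W) = 7 - (13 + c)*(14 + W) (G(c, W) = 7 - (c + 13)*(W + 14) = 7 - (13 + c)*(14 + W))
A(p) = 11/487 - p/487 (A(p) = (-11 + p)/(-175 - 14*13 - 13*5 - 1*5*13) = (-11 + p)/(-175 - 182 - 65 - 65) = (-11 + p)/(-487) = (-11 + p)*(-1/487) = 11/487 - p/487)
√(A(Z(5)) + 11645) = √((11/487 - 1/487*5) + 11645) = √((11/487 - 5/487) + 11645) = √(6/487 + 11645) = √(5671121/487) = √2761835927/487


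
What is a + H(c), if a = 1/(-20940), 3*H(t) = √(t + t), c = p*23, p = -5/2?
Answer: -1/20940 + I*√115/3 ≈ -4.7755e-5 + 3.5746*I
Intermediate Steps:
p = -5/2 (p = -5*½ = -5/2 ≈ -2.5000)
c = -115/2 (c = -5/2*23 = -115/2 ≈ -57.500)
H(t) = √2*√t/3 (H(t) = √(t + t)/3 = √(2*t)/3 = (√2*√t)/3 = √2*√t/3)
a = -1/20940 ≈ -4.7755e-5
a + H(c) = -1/20940 + √2*√(-115/2)/3 = -1/20940 + √2*(I*√230/2)/3 = -1/20940 + I*√115/3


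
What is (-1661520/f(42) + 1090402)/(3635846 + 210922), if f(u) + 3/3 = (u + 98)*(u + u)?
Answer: 6410187799/22617072456 ≈ 0.28342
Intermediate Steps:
f(u) = -1 + 2*u*(98 + u) (f(u) = -1 + (u + 98)*(u + u) = -1 + (98 + u)*(2*u) = -1 + 2*u*(98 + u))
(-1661520/f(42) + 1090402)/(3635846 + 210922) = (-1661520/(-1 + 2*42² + 196*42) + 1090402)/(3635846 + 210922) = (-1661520/(-1 + 2*1764 + 8232) + 1090402)/3846768 = (-1661520/(-1 + 3528 + 8232) + 1090402)*(1/3846768) = (-1661520/11759 + 1090402)*(1/3846768) = (12820375598/11759)*(1/3846768) = 6410187799/22617072456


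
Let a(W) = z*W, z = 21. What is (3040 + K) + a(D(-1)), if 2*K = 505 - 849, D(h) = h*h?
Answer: 2889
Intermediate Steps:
D(h) = h²
a(W) = 21*W
K = -172 (K = (505 - 849)/2 = (½)*(-344) = -172)
(3040 + K) + a(D(-1)) = (3040 - 172) + 21*(-1)² = 2868 + 21*1 = 2868 + 21 = 2889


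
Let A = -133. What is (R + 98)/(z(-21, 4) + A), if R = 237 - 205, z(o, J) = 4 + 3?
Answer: -65/63 ≈ -1.0317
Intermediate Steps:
z(o, J) = 7
R = 32
(R + 98)/(z(-21, 4) + A) = (32 + 98)/(7 - 133) = 130/(-126) = 130*(-1/126) = -65/63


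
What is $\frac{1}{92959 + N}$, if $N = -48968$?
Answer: $\frac{1}{43991} \approx 2.2732 \cdot 10^{-5}$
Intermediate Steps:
$\frac{1}{92959 + N} = \frac{1}{92959 - 48968} = \frac{1}{43991}$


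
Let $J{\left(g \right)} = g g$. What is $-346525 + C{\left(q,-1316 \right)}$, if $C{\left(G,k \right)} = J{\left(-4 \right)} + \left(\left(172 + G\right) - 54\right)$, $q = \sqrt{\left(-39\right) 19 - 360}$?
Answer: $-346391 + i \sqrt{1101} \approx -3.4639 \cdot 10^{5} + 33.181 i$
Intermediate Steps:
$J{\left(g \right)} = g^{2}$
$q = i \sqrt{1101}$ ($q = \sqrt{-741 - 360} = \sqrt{-1101} = i \sqrt{1101} \approx 33.181 i$)
$C{\left(G,k \right)} = 134 + G$ ($C{\left(G,k \right)} = \left(-4\right)^{2} + \left(\left(172 + G\right) - 54\right) = 16 + \left(118 + G\right) = 134 + G$)
$-346525 + C{\left(q,-1316 \right)} = -346525 + \left(134 + i \sqrt{1101}\right) = -346391 + i \sqrt{1101}$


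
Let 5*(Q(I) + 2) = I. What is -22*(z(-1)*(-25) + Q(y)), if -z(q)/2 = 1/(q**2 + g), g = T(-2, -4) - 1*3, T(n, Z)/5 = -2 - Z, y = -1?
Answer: -891/10 ≈ -89.100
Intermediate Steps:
T(n, Z) = -10 - 5*Z (T(n, Z) = 5*(-2 - Z) = -10 - 5*Z)
Q(I) = -2 + I/5
g = 7 (g = (-10 - 5*(-4)) - 1*3 = (-10 + 20) - 3 = 10 - 3 = 7)
z(q) = -2/(7 + q**2) (z(q) = -2/(q**2 + 7) = -2/(7 + q**2))
-22*(z(-1)*(-25) + Q(y)) = -22*(-2/(7 + (-1)**2)*(-25) + (-2 + (1/5)*(-1))) = -22*(-2/(7 + 1)*(-25) + (-2 - 1/5)) = -22*(-2/8*(-25) - 11/5) = -22*(-2*1/8*(-25) - 11/5) = -22*(-1/4*(-25) - 11/5) = -22*(25/4 - 11/5) = -22*81/20 = -891/10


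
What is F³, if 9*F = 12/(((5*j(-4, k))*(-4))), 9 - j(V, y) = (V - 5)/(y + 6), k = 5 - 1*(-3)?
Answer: -2744/8303765625 ≈ -3.3045e-7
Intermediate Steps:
k = 8 (k = 5 + 3 = 8)
j(V, y) = 9 - (-5 + V)/(6 + y) (j(V, y) = 9 - (V - 5)/(y + 6) = 9 - (-5 + V)/(6 + y))
F = -14/2025 (F = (12/(((5*((59 - 1*(-4) + 9*8)/(6 + 8)))*(-4))))/9 = (12/(((5*((59 + 4 + 72)/14))*(-4))))/9 = (12/(((5*((1/14)*135))*(-4))))/9 = (12/(((5*(135/14))*(-4))))/9 = (12/(((675/14)*(-4))))/9 = (12/(-1350/7))/9 = (12*(-7/1350))/9 = (⅑)*(-14/225) = -14/2025 ≈ -0.0069136)
F³ = (-14/2025)³ = -2744/8303765625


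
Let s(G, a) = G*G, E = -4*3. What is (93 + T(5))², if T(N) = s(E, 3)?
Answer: 56169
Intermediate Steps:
E = -12
s(G, a) = G²
T(N) = 144 (T(N) = (-12)² = 144)
(93 + T(5))² = (93 + 144)² = 237² = 56169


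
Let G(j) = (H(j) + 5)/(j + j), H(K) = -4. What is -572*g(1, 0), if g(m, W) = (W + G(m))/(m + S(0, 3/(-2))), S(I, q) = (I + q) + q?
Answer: 143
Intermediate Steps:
S(I, q) = I + 2*q
G(j) = 1/(2*j) (G(j) = (-4 + 5)/(j + j) = 1/(2*j))
g(m, W) = (W + 1/(2*m))/(-3 + m) (g(m, W) = (W + 1/(2*m))/(m + (0 + 2*(3/(-2)))) = (W + 1/(2*m))/(m + (0 + 2*(3*(-½)))) = (W + 1/(2*m))/(m + (0 + 2*(-3/2))) = (W + 1/(2*m))/(m + (0 - 3)) = (W + 1/(2*m))/(m - 3) = (W + 1/(2*m))/(-3 + m))
-572*g(1, 0) = -572*(½ + 0*1)/(1*(-3 + 1)) = -572*(½ + 0)/(-2) = -572*(-1)/(2*2) = -572*(-¼) = 143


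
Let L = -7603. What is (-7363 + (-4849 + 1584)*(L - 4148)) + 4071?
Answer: 38363723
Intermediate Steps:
(-7363 + (-4849 + 1584)*(L - 4148)) + 4071 = (-7363 + (-4849 + 1584)*(-7603 - 4148)) + 4071 = (-7363 - 3265*(-11751)) + 4071 = (-7363 + 38367015) + 4071 = 38359652 + 4071 = 38363723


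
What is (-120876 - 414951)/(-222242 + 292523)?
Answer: -178609/23427 ≈ -7.6241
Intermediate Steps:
(-120876 - 414951)/(-222242 + 292523) = -535827/70281 = -535827*1/70281 = -178609/23427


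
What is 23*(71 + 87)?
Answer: 3634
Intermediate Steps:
23*(71 + 87) = 23*158 = 3634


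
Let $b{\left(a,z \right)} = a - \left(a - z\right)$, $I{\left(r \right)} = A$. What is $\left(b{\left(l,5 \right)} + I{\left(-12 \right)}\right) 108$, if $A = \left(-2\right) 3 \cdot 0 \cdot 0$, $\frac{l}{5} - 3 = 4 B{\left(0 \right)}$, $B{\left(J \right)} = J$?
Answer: $540$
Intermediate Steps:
$l = 15$ ($l = 15 + 5 \cdot 4 \cdot 0 = 15 + 5 \cdot 0 = 15 + 0 = 15$)
$A = 0$ ($A = \left(-6\right) 0 = 0$)
$I{\left(r \right)} = 0$
$b{\left(a,z \right)} = z$
$\left(b{\left(l,5 \right)} + I{\left(-12 \right)}\right) 108 = \left(5 + 0\right) 108 = 5 \cdot 108 = 540$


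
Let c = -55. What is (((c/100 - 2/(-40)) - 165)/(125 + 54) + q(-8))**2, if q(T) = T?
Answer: 10208025/128164 ≈ 79.648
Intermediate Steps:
(((c/100 - 2/(-40)) - 165)/(125 + 54) + q(-8))**2 = (((-55/100 - 2/(-40)) - 165)/(125 + 54) - 8)**2 = (((-55*1/100 - 2*(-1/40)) - 165)/179 - 8)**2 = (((-11/20 + 1/20) - 165)*(1/179) - 8)**2 = ((-1/2 - 165)*(1/179) - 8)**2 = (-331/2*1/179 - 8)**2 = (-331/358 - 8)**2 = (-3195/358)**2 = 10208025/128164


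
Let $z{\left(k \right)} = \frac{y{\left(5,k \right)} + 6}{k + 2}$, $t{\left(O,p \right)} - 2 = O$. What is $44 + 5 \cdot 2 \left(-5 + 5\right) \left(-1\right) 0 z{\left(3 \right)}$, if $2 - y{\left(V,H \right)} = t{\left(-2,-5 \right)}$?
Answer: $44$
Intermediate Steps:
$t{\left(O,p \right)} = 2 + O$
$y{\left(V,H \right)} = 2$ ($y{\left(V,H \right)} = 2 - \left(2 - 2\right) = 2 - 0 = 2 + 0 = 2$)
$z{\left(k \right)} = \frac{8}{2 + k}$ ($z{\left(k \right)} = \frac{2 + 6}{k + 2} = \frac{8}{2 + k}$)
$44 + 5 \cdot 2 \left(-5 + 5\right) \left(-1\right) 0 z{\left(3 \right)} = 44 + 5 \cdot 2 \left(-5 + 5\right) \left(-1\right) 0 \frac{8}{2 + 3} = 44 + 5 \cdot 2 \cdot 0 \left(-1\right) 0 \cdot \frac{8}{5} = 44 + 5 \cdot 0 \left(-1\right) 0 \cdot 8 \cdot \frac{1}{5} = 44 + 5 \cdot 0 \cdot 0 \cdot \frac{8}{5} = 44 + 0 \cdot 0 \cdot \frac{8}{5} = 44 + 0 \cdot \frac{8}{5} = 44 + 0 = 44$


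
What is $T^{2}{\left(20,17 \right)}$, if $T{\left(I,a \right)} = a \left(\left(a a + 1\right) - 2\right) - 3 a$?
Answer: $23474025$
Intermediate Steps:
$T{\left(I,a \right)} = - 3 a + a \left(-1 + a^{2}\right)$ ($T{\left(I,a \right)} = a \left(\left(a^{2} + 1\right) - 2\right) - 3 a = a \left(\left(1 + a^{2}\right) - 2\right) - 3 a = a \left(-1 + a^{2}\right) - 3 a = - 3 a + a \left(-1 + a^{2}\right)$)
$T^{2}{\left(20,17 \right)} = \left(17 \left(-4 + 17^{2}\right)\right)^{2} = \left(17 \left(-4 + 289\right)\right)^{2} = \left(17 \cdot 285\right)^{2} = 4845^{2} = 23474025$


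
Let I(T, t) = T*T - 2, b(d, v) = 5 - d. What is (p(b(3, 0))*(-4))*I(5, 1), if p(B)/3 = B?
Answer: -552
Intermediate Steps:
p(B) = 3*B
I(T, t) = -2 + T**2 (I(T, t) = T**2 - 2 = -2 + T**2)
(p(b(3, 0))*(-4))*I(5, 1) = ((3*(5 - 1*3))*(-4))*(-2 + 5**2) = ((3*(5 - 3))*(-4))*(-2 + 25) = ((3*2)*(-4))*23 = (6*(-4))*23 = -24*23 = -552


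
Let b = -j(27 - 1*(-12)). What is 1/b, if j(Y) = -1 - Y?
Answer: 1/40 ≈ 0.025000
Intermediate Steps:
b = 40 (b = -(-1 - (27 - 1*(-12))) = -(-1 - (27 + 12)) = -(-1 - 1*39) = -(-1 - 39) = -1*(-40) = 40)
1/b = 1/40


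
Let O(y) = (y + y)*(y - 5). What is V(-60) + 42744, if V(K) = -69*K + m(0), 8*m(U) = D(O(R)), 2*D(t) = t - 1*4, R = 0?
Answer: 187535/4 ≈ 46884.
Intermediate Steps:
O(y) = 2*y*(-5 + y) (O(y) = (2*y)*(-5 + y) = 2*y*(-5 + y))
D(t) = -2 + t/2 (D(t) = (t - 1*4)/2 = (t - 4)/2 = (-4 + t)/2 = -2 + t/2)
m(U) = -1/4 (m(U) = (-2 + (2*0*(-5 + 0))/2)/8 = (-2 + (2*0*(-5))/2)/8 = (-2 + (1/2)*0)/8 = (-2 + 0)/8 = (1/8)*(-2) = -1/4)
V(K) = -1/4 - 69*K (V(K) = -69*K - 1/4 = -1/4 - 69*K)
V(-60) + 42744 = (-1/4 - 69*(-60)) + 42744 = (-1/4 + 4140) + 42744 = 16559/4 + 42744 = 187535/4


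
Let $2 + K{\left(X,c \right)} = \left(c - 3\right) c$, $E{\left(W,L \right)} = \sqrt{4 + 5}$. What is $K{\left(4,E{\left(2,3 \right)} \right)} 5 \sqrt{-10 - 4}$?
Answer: $- 10 i \sqrt{14} \approx - 37.417 i$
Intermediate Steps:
$E{\left(W,L \right)} = 3$ ($E{\left(W,L \right)} = \sqrt{9} = 3$)
$K{\left(X,c \right)} = -2 + c \left(-3 + c\right)$ ($K{\left(X,c \right)} = -2 + \left(c - 3\right) c = -2 + \left(-3 + c\right) c = -2 + c \left(-3 + c\right)$)
$K{\left(4,E{\left(2,3 \right)} \right)} 5 \sqrt{-10 - 4} = \left(-2 + 3^{2} - 9\right) 5 \sqrt{-10 - 4} = \left(-2 + 9 - 9\right) 5 \sqrt{-14} = \left(-2\right) 5 i \sqrt{14} = - 10 i \sqrt{14}$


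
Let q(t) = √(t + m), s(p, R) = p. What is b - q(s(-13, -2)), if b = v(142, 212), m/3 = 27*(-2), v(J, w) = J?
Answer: 142 - 5*I*√7 ≈ 142.0 - 13.229*I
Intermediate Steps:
m = -162 (m = 3*(27*(-2)) = 3*(-54) = -162)
b = 142
q(t) = √(-162 + t) (q(t) = √(t - 162) = √(-162 + t))
b - q(s(-13, -2)) = 142 - √(-162 - 13) = 142 - √(-175) = 142 - 5*I*√7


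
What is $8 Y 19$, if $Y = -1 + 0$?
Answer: $-152$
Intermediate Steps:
$Y = -1$
$8 Y 19 = 8 \left(-1\right) 19 = \left(-8\right) 19 = -152$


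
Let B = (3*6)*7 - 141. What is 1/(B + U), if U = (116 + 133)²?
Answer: 1/61986 ≈ 1.6133e-5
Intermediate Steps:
B = -15 (B = 18*7 - 141 = 126 - 141 = -15)
U = 62001 (U = 249² = 62001)
1/(B + U) = 1/(-15 + 62001) = 1/61986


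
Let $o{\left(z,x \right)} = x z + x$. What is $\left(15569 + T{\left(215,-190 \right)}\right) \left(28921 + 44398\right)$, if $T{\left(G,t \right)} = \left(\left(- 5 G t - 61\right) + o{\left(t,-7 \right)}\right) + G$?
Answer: $16225201424$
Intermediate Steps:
$o{\left(z,x \right)} = x + x z$
$T{\left(G,t \right)} = -68 + G - 7 t - 5 G t$ ($T{\left(G,t \right)} = \left(\left(- 5 G t - 61\right) - 7 \left(1 + t\right)\right) + G = \left(\left(- 5 G t - 61\right) - \left(7 + 7 t\right)\right) + G = \left(\left(-61 - 5 G t\right) - \left(7 + 7 t\right)\right) + G = \left(-68 - 7 t - 5 G t\right) + G = -68 + G - 7 t - 5 G t$)
$\left(15569 + T{\left(215,-190 \right)}\right) \left(28921 + 44398\right) = \left(15569 - \left(-1477 - 204250\right)\right) \left(28921 + 44398\right) = \left(15569 + \left(-68 + 215 + 1330 + 204250\right)\right) 73319 = \left(15569 + 205727\right) 73319 = 221296 \cdot 73319 = 16225201424$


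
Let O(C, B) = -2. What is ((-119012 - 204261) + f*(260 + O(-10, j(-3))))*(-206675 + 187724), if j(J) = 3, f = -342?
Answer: 7798507059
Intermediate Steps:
((-119012 - 204261) + f*(260 + O(-10, j(-3))))*(-206675 + 187724) = ((-119012 - 204261) - 342*(260 - 2))*(-206675 + 187724) = (-323273 - 342*258)*(-18951) = (-323273 - 88236)*(-18951) = -411509*(-18951) = 7798507059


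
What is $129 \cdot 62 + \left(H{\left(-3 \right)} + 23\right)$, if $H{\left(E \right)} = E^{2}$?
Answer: $8030$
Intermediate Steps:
$129 \cdot 62 + \left(H{\left(-3 \right)} + 23\right) = 129 \cdot 62 + \left(\left(-3\right)^{2} + 23\right) = 7998 + \left(9 + 23\right) = 7998 + 32 = 8030$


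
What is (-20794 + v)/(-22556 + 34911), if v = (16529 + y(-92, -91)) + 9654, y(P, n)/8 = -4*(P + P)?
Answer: 1611/1765 ≈ 0.91275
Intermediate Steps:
y(P, n) = -64*P (y(P, n) = 8*(-4*(P + P)) = 8*(-8*P) = -64*P)
v = 32071 (v = (16529 - 64*(-92)) + 9654 = (16529 + 5888) + 9654 = 22417 + 9654 = 32071)
(-20794 + v)/(-22556 + 34911) = (-20794 + 32071)/(-22556 + 34911) = 11277/12355 = 11277*(1/12355) = 1611/1765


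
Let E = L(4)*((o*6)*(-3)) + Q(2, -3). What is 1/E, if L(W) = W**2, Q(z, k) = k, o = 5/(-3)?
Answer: 1/477 ≈ 0.0020964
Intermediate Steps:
o = -5/3 (o = 5*(-1/3) = -5/3 ≈ -1.6667)
E = 477 (E = 4**2*(-5/3*6*(-3)) - 3 = 16*(-10*(-3)) - 3 = 16*30 - 3 = 480 - 3 = 477)
1/E = 1/477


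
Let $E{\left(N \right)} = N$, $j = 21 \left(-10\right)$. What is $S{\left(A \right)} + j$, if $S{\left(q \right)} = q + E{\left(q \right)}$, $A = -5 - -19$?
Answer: $-182$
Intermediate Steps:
$j = -210$
$A = 14$ ($A = -5 + 19 = 14$)
$S{\left(q \right)} = 2 q$ ($S{\left(q \right)} = q + q = 2 q$)
$S{\left(A \right)} + j = 2 \cdot 14 - 210 = 28 - 210 = -182$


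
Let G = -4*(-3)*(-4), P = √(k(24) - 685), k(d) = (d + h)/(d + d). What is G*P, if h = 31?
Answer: -20*I*√3939 ≈ -1255.2*I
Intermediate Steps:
k(d) = (31 + d)/(2*d) (k(d) = (d + 31)/(d + d) = (31 + d)/((2*d)) = (31 + d)*(1/(2*d)) = (31 + d)/(2*d))
P = 5*I*√3939/12 (P = √((½)*(31 + 24)/24 - 685) = √((½)*(1/24)*55 - 685) = √(55/48 - 685) = √(-32825/48) = 5*I*√3939/12 ≈ 26.151*I)
G = -48 (G = 12*(-4) = -48)
G*P = -20*I*√3939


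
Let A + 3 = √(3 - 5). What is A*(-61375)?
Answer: 184125 - 61375*I*√2 ≈ 1.8413e+5 - 86797.0*I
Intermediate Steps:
A = -3 + I*√2 (A = -3 + √(3 - 5) = -3 + √(-2) = -3 + I*√2 ≈ -3.0 + 1.4142*I)
A*(-61375) = (-3 + I*√2)*(-61375) = 184125 - 61375*I*√2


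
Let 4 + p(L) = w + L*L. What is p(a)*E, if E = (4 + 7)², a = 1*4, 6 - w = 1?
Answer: 2057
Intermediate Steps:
w = 5 (w = 6 - 1*1 = 6 - 1 = 5)
a = 4
E = 121 (E = 11² = 121)
p(L) = 1 + L² (p(L) = -4 + (5 + L*L) = -4 + (5 + L²) = 1 + L²)
p(a)*E = (1 + 4²)*121 = (1 + 16)*121 = 17*121 = 2057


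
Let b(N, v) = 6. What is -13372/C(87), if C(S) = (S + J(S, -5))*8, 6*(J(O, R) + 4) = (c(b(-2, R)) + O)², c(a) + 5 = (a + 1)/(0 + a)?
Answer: -361044/266929 ≈ -1.3526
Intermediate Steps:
c(a) = -5 + (1 + a)/a (c(a) = -5 + (a + 1)/(0 + a) = -5 + (1 + a)/a)
J(O, R) = -4 + (-23/6 + O)²/6 (J(O, R) = -4 + ((-4 + 1/6) + O)²/6 = -4 + ((-4 + ⅙) + O)²/6 = -4 + (-23/6 + O)²/6)
C(S) = -32 + 8*S + (-23 + 6*S)²/27 (C(S) = (S + (-4 + (-23 + 6*S)²/216))*8 = (-4 + S + (-23 + 6*S)²/216)*8 = -32 + 8*S + (-23 + 6*S)²/27)
-13372/C(87) = -13372/(-335/27 - 20/9*87 + (4/3)*87²) = -13372/(-335/27 - 580/3 + (4/3)*7569) = -13372/(-335/27 - 580/3 + 10092) = -13372/266929/27 = -13372*27/266929 = -361044/266929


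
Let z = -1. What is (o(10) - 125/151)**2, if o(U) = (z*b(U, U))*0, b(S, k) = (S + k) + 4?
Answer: 15625/22801 ≈ 0.68528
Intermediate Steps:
b(S, k) = 4 + S + k
o(U) = 0 (o(U) = -(4 + U + U)*0 = -(4 + 2*U)*0 = (-4 - 2*U)*0 = 0)
(o(10) - 125/151)**2 = (0 - 125/151)**2 = (-125/151)**2 = 15625/22801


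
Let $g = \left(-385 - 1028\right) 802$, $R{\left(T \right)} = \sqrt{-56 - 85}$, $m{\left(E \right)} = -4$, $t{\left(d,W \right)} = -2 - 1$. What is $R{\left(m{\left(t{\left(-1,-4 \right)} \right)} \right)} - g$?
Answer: $1133226 + i \sqrt{141} \approx 1.1332 \cdot 10^{6} + 11.874 i$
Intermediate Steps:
$t{\left(d,W \right)} = -3$ ($t{\left(d,W \right)} = -2 - 1 = -3$)
$R{\left(T \right)} = i \sqrt{141}$ ($R{\left(T \right)} = \sqrt{-141} = i \sqrt{141}$)
$g = -1133226$ ($g = \left(-1413\right) 802 = -1133226$)
$R{\left(m{\left(t{\left(-1,-4 \right)} \right)} \right)} - g = i \sqrt{141} - -1133226 = i \sqrt{141} + 1133226 = 1133226 + i \sqrt{141}$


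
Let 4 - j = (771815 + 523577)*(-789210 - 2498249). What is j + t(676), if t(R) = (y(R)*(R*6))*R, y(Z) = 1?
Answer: 4258550830788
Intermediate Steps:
j = 4258548088932 (j = 4 - (771815 + 523577)*(-789210 - 2498249) = 4 - 1295392*(-3287459) = 4 - 1*(-4258548088928) = 4 + 4258548088928 = 4258548088932)
t(R) = 6*R² (t(R) = (1*(R*6))*R = (1*(6*R))*R = (6*R)*R = 6*R²)
j + t(676) = 4258548088932 + 6*676² = 4258548088932 + 6*456976 = 4258548088932 + 2741856 = 4258550830788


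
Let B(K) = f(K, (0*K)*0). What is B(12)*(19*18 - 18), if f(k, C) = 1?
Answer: 324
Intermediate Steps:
B(K) = 1
B(12)*(19*18 - 18) = 1*(19*18 - 18) = 1*(342 - 18) = 1*324 = 324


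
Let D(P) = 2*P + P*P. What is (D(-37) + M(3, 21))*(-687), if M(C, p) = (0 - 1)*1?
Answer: -888978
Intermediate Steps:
M(C, p) = -1 (M(C, p) = -1*1 = -1)
D(P) = P**2 + 2*P (D(P) = 2*P + P**2 = P**2 + 2*P)
(D(-37) + M(3, 21))*(-687) = (-37*(2 - 37) - 1)*(-687) = (-37*(-35) - 1)*(-687) = (1295 - 1)*(-687) = 1294*(-687) = -888978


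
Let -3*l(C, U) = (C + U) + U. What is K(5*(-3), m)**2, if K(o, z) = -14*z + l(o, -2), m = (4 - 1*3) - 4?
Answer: 21025/9 ≈ 2336.1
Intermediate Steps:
m = -3 (m = (4 - 3) - 4 = 1 - 4 = -3)
l(C, U) = -2*U/3 - C/3 (l(C, U) = -((C + U) + U)/3 = -(C + 2*U)/3 = -2*U/3 - C/3)
K(o, z) = 4/3 - 14*z - o/3 (K(o, z) = -14*z + (-2/3*(-2) - o/3) = -14*z + (4/3 - o/3) = 4/3 - 14*z - o/3)
K(5*(-3), m)**2 = (4/3 - 14*(-3) - 5*(-3)/3)**2 = (4/3 + 42 - 1/3*(-15))**2 = (4/3 + 42 + 5)**2 = (145/3)**2 = 21025/9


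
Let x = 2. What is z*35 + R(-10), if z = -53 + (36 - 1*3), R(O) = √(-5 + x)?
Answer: -700 + I*√3 ≈ -700.0 + 1.732*I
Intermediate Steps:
R(O) = I*√3 (R(O) = √(-5 + 2) = √(-3) = I*√3)
z = -20 (z = -53 + (36 - 3) = -53 + 33 = -20)
z*35 + R(-10) = -20*35 + I*√3 = -700 + I*√3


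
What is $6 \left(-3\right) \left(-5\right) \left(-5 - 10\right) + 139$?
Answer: $-1211$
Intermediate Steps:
$6 \left(-3\right) \left(-5\right) \left(-5 - 10\right) + 139 = \left(-18\right) \left(-5\right) \left(-5 - 10\right) + 139 = 90 \left(-15\right) + 139 = -1350 + 139 = -1211$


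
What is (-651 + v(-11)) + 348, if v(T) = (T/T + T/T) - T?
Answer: -290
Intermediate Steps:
v(T) = 2 - T (v(T) = (1 + 1) - T = 2 - T)
(-651 + v(-11)) + 348 = (-651 + (2 - 1*(-11))) + 348 = (-651 + (2 + 11)) + 348 = (-651 + 13) + 348 = -638 + 348 = -290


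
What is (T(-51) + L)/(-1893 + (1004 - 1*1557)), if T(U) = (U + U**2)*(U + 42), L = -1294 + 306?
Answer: 11969/1223 ≈ 9.7866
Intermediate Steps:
L = -988
T(U) = (42 + U)*(U + U**2) (T(U) = (U + U**2)*(42 + U) = (42 + U)*(U + U**2))
(T(-51) + L)/(-1893 + (1004 - 1*1557)) = (-51*(42 + (-51)**2 + 43*(-51)) - 988)/(-1893 + (1004 - 1*1557)) = (-51*(42 + 2601 - 2193) - 988)/(-1893 + (1004 - 1557)) = (-51*450 - 988)/(-1893 - 553) = (-22950 - 988)/(-2446) = -23938*(-1/2446) = 11969/1223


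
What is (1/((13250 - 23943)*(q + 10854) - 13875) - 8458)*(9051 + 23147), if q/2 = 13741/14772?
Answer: -233518667898989864048/857482030555 ≈ -2.7233e+8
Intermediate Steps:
q = 13741/7386 (q = 2*(13741/14772) = 13741/7386 ≈ 1.8604)
(1/((13250 - 23943)*(q + 10854) - 13875) - 8458)*(9051 + 23147) = (1/((13250 - 23943)*(13741/7386 + 10854) - 13875) - 8458)*(9051 + 23147) = (1/(-10693*80181385/7386 - 13875) - 8458)*32198 = (1/(-857379549805/7386 - 13875) - 8458)*32198 = (1/(-857482030555/7386) - 8458)*32198 = (-7386/857482030555 - 8458)*32198 = -7252583014441576/857482030555*32198 = -233518667898989864048/857482030555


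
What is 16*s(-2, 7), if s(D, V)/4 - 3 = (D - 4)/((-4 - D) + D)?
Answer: 288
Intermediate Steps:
s(D, V) = 16 - D (s(D, V) = 12 + 4*((D - 4)/((-4 - D) + D)) = 12 + 4*((-4 + D)/(-4)) = 12 + 4*((-4 + D)*(-¼)) = 12 + 4*(1 - D/4) = 12 + (4 - D) = 16 - D)
16*s(-2, 7) = 16*(16 - 1*(-2)) = 16*(16 + 2) = 16*18 = 288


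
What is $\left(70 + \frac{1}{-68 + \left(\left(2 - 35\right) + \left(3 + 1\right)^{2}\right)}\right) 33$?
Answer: $\frac{196317}{85} \approx 2309.6$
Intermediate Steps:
$\left(70 + \frac{1}{-68 + \left(\left(2 - 35\right) + \left(3 + 1\right)^{2}\right)}\right) 33 = \left(70 + \frac{1}{-68 - \left(33 - 4^{2}\right)}\right) 33 = \left(70 + \frac{1}{-68 + \left(-33 + 16\right)}\right) 33 = \left(70 + \frac{1}{-68 - 17}\right) 33 = \left(70 + \frac{1}{-85}\right) 33 = \left(70 - \frac{1}{85}\right) 33 = \frac{5949}{85} \cdot 33 = \frac{196317}{85}$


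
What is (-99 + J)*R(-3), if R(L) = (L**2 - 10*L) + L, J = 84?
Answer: -540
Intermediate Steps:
R(L) = L**2 - 9*L
(-99 + J)*R(-3) = (-99 + 84)*(-3*(-9 - 3)) = -(-45)*(-12) = -15*36 = -540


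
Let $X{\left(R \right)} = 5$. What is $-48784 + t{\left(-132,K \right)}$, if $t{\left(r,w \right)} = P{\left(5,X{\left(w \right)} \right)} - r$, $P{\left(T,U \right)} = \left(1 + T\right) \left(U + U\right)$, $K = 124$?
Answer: $-48592$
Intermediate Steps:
$P{\left(T,U \right)} = 2 U \left(1 + T\right)$ ($P{\left(T,U \right)} = \left(1 + T\right) 2 U = 2 U \left(1 + T\right)$)
$t{\left(r,w \right)} = 60 - r$ ($t{\left(r,w \right)} = 2 \cdot 5 \left(1 + 5\right) - r = 2 \cdot 5 \cdot 6 - r = 60 - r$)
$-48784 + t{\left(-132,K \right)} = -48784 + \left(60 - -132\right) = -48784 + \left(60 + 132\right) = -48784 + 192 = -48592$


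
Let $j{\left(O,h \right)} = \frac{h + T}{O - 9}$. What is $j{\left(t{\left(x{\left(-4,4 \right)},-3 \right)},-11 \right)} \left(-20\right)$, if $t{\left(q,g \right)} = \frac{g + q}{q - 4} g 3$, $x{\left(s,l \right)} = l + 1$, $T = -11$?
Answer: $- \frac{440}{27} \approx -16.296$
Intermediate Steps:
$x{\left(s,l \right)} = 1 + l$
$t{\left(q,g \right)} = \frac{3 g \left(g + q\right)}{-4 + q}$ ($t{\left(q,g \right)} = \frac{g + q}{-4 + q} g 3 = \frac{g \left(g + q\right)}{-4 + q} 3 = \frac{3 g \left(g + q\right)}{-4 + q}$)
$j{\left(O,h \right)} = \frac{-11 + h}{-9 + O}$ ($j{\left(O,h \right)} = \frac{h - 11}{O - 9} = \frac{-11 + h}{-9 + O}$)
$j{\left(t{\left(x{\left(-4,4 \right)},-3 \right)},-11 \right)} \left(-20\right) = \frac{-11 - 11}{-9 + 3 \left(-3\right) \frac{1}{-4 + \left(1 + 4\right)} \left(-3 + \left(1 + 4\right)\right)} \left(-20\right) = \frac{1}{-9 + 3 \left(-3\right) \frac{1}{-4 + 5} \left(-3 + 5\right)} \left(-22\right) \left(-20\right) = \frac{1}{-9 + 3 \left(-3\right) 1^{-1} \cdot 2} \left(-22\right) \left(-20\right) = \frac{1}{-9 + 3 \left(-3\right) 1 \cdot 2} \left(-22\right) \left(-20\right) = \frac{1}{-9 - 18} \left(-22\right) \left(-20\right) = \frac{1}{-27} \left(-22\right) \left(-20\right) = \left(- \frac{1}{27}\right) \left(-22\right) \left(-20\right) = \frac{22}{27} \left(-20\right) = - \frac{440}{27}$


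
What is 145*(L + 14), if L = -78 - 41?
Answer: -15225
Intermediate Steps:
L = -119
145*(L + 14) = 145*(-119 + 14) = 145*(-105) = -15225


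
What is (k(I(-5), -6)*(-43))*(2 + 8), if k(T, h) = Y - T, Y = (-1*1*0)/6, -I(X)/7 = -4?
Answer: 12040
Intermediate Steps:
I(X) = 28 (I(X) = -7*(-4) = 28)
Y = 0 (Y = -1*0*(⅙) = 0*(⅙) = 0)
k(T, h) = -T (k(T, h) = 0 - T = -T)
(k(I(-5), -6)*(-43))*(2 + 8) = (-1*28*(-43))*(2 + 8) = -28*(-43)*10 = 1204*10 = 12040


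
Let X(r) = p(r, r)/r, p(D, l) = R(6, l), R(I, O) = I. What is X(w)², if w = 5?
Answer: 36/25 ≈ 1.4400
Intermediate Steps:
p(D, l) = 6
X(r) = 6/r
X(w)² = (6/5)² = 36/25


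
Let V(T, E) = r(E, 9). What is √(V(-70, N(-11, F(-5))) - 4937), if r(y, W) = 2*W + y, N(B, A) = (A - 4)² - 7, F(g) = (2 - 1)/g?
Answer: I*√122709/5 ≈ 70.06*I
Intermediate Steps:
F(g) = 1/g
N(B, A) = -7 + (-4 + A)² (N(B, A) = (-4 + A)² - 7 = -7 + (-4 + A)²)
r(y, W) = y + 2*W
V(T, E) = 18 + E (V(T, E) = E + 2*9 = E + 18 = 18 + E)
√(V(-70, N(-11, F(-5))) - 4937) = √((18 + (-7 + (-4 + 1/(-5))²)) - 4937) = √((18 + (-7 + (-4 - ⅕)²)) - 4937) = √((18 + (-7 + (-21/5)²)) - 4937) = √((18 + (-7 + 441/25)) - 4937) = √((18 + 266/25) - 4937) = √(716/25 - 4937) = √(-122709/25) = I*√122709/5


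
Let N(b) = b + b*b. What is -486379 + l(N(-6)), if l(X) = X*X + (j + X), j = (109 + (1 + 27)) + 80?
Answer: -485232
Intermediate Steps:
j = 217 (j = (109 + 28) + 80 = 137 + 80 = 217)
N(b) = b + b**2
l(X) = 217 + X + X**2 (l(X) = X*X + (217 + X) = X**2 + (217 + X) = 217 + X + X**2)
-486379 + l(N(-6)) = -486379 + (217 - 6*(1 - 6) + (-6*(1 - 6))**2) = -486379 + (217 - 6*(-5) + (-6*(-5))**2) = -486379 + (217 + 30 + 30**2) = -486379 + (217 + 30 + 900) = -486379 + 1147 = -485232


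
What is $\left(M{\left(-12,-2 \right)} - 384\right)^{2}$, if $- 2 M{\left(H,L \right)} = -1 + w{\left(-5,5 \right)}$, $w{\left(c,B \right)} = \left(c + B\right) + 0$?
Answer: $\frac{588289}{4} \approx 1.4707 \cdot 10^{5}$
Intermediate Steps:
$w{\left(c,B \right)} = B + c$ ($w{\left(c,B \right)} = \left(B + c\right) + 0 = B + c$)
$M{\left(H,L \right)} = \frac{1}{2}$ ($M{\left(H,L \right)} = - \frac{-1 + \left(5 - 5\right)}{2} = - \frac{-1 + 0}{2} = \left(- \frac{1}{2}\right) \left(-1\right) = \frac{1}{2}$)
$\left(M{\left(-12,-2 \right)} - 384\right)^{2} = \left(\frac{1}{2} - 384\right)^{2} = \left(- \frac{767}{2}\right)^{2} = \frac{588289}{4}$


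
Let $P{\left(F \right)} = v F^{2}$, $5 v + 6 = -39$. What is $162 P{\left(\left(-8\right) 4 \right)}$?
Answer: $-1492992$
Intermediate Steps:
$v = -9$ ($v = - \frac{6}{5} + \frac{1}{5} \left(-39\right) = - \frac{6}{5} - \frac{39}{5} = -9$)
$P{\left(F \right)} = - 9 F^{2}$
$162 P{\left(\left(-8\right) 4 \right)} = 162 \left(- 9 \left(\left(-8\right) 4\right)^{2}\right) = 162 \left(- 9 \left(-32\right)^{2}\right) = 162 \left(\left(-9\right) 1024\right) = 162 \left(-9216\right) = -1492992$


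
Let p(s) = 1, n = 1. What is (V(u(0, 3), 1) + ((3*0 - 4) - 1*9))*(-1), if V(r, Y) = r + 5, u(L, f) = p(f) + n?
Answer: 6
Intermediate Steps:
u(L, f) = 2 (u(L, f) = 1 + 1 = 2)
V(r, Y) = 5 + r
(V(u(0, 3), 1) + ((3*0 - 4) - 1*9))*(-1) = ((5 + 2) + ((3*0 - 4) - 1*9))*(-1) = (7 + ((0 - 4) - 9))*(-1) = (7 + (-4 - 9))*(-1) = (7 - 13)*(-1) = -6*(-1) = 6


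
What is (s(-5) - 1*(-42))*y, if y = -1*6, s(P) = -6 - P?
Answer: -246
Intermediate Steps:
y = -6
(s(-5) - 1*(-42))*y = ((-6 - 1*(-5)) - 1*(-42))*(-6) = ((-6 + 5) + 42)*(-6) = (-1 + 42)*(-6) = 41*(-6) = -246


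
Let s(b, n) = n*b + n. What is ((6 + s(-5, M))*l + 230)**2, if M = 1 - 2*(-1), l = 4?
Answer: 42436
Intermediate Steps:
M = 3 (M = 1 + 2 = 3)
s(b, n) = n + b*n (s(b, n) = b*n + n = n + b*n)
((6 + s(-5, M))*l + 230)**2 = ((6 + 3*(1 - 5))*4 + 230)**2 = ((6 + 3*(-4))*4 + 230)**2 = ((6 - 12)*4 + 230)**2 = (-6*4 + 230)**2 = (-24 + 230)**2 = 206**2 = 42436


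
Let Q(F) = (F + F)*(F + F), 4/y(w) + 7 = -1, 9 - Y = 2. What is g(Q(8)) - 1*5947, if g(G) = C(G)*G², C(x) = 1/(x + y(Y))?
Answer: -2907845/511 ≈ -5690.5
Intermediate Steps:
Y = 7 (Y = 9 - 1*2 = 9 - 2 = 7)
y(w) = -½ (y(w) = 4/(-7 - 1) = 4/(-8) = 4*(-⅛) = -½)
C(x) = 1/(-½ + x) (C(x) = 1/(x - ½) = 1/(-½ + x))
Q(F) = 4*F² (Q(F) = (2*F)*(2*F) = 4*F²)
g(G) = 2*G²/(-1 + 2*G) (g(G) = (2/(-1 + 2*G))*G² = 2*G²/(-1 + 2*G))
g(Q(8)) - 1*5947 = 2*(4*8²)²/(-1 + 2*(4*8²)) - 1*5947 = 2*(4*64)²/(-1 + 2*(4*64)) - 5947 = 2*256²/(-1 + 2*256) - 5947 = 2*65536/(-1 + 512) - 5947 = 2*65536/511 - 5947 = 2*65536*(1/511) - 5947 = 131072/511 - 5947 = -2907845/511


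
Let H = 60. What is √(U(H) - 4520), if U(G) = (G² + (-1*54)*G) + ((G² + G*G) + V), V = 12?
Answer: 2*√763 ≈ 55.245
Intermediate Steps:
U(G) = 12 - 54*G + 3*G² (U(G) = (G² + (-1*54)*G) + ((G² + G*G) + 12) = (G² - 54*G) + ((G² + G²) + 12) = (G² - 54*G) + (2*G² + 12) = (G² - 54*G) + (12 + 2*G²) = 12 - 54*G + 3*G²)
√(U(H) - 4520) = √((12 - 54*60 + 3*60²) - 4520) = √((12 - 3240 + 3*3600) - 4520) = √((12 - 3240 + 10800) - 4520) = √(7572 - 4520) = √3052 = 2*√763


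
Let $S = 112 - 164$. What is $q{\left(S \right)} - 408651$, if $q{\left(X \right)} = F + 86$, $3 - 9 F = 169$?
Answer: $- \frac{3677251}{9} \approx -4.0858 \cdot 10^{5}$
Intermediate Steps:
$F = - \frac{166}{9}$ ($F = \frac{1}{3} - \frac{169}{9} = - \frac{166}{9} \approx -18.444$)
$S = -52$ ($S = 112 - 164 = -52$)
$q{\left(X \right)} = \frac{608}{9}$ ($q{\left(X \right)} = - \frac{166}{9} + 86 = \frac{608}{9}$)
$q{\left(S \right)} - 408651 = \frac{608}{9} - 408651 = - \frac{3677251}{9}$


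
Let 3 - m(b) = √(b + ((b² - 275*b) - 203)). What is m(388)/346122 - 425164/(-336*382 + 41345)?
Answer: 49052958343/10038345618 - √44029/346122 ≈ 4.8860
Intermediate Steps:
m(b) = 3 - √(-203 + b² - 274*b) (m(b) = 3 - √(b + ((b² - 275*b) - 203)) = 3 - √(b + (-203 + b² - 275*b)) = 3 - √(-203 + b² - 274*b))
m(388)/346122 - 425164/(-336*382 + 41345) = (3 - √(-203 + 388² - 274*388))/346122 - 425164/(-336*382 + 41345) = (3 - √(-203 + 150544 - 106312))*(1/346122) - 425164/(-128352 + 41345) = (3 - √44029)*(1/346122) - 425164/(-87007) = (1/115374 - √44029/346122) - 425164*(-1/87007) = (1/115374 - √44029/346122) + 425164/87007 = 49052958343/10038345618 - √44029/346122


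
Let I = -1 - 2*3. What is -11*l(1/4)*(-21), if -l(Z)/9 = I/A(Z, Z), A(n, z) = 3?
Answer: 4851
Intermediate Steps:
I = -7 (I = -1 - 6 = -7)
l(Z) = 21 (l(Z) = -(-63)/3 = -9*(-7/3) = 21)
-11*l(1/4)*(-21) = -11*21*(-21) = -231*(-21) = 4851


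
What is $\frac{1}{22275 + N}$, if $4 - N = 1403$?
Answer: $\frac{1}{20876} \approx 4.7902 \cdot 10^{-5}$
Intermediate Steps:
$N = -1399$ ($N = 4 - 1403 = -1399$)
$\frac{1}{22275 + N} = \frac{1}{22275 - 1399} = \frac{1}{20876}$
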